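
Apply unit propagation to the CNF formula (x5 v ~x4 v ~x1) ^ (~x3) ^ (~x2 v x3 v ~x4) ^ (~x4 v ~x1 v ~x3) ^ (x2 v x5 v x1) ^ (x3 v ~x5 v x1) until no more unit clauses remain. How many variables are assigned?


Unit propagation repeatedly assigns the literal in any unit clause, then simplifies.
Assignments in order: x3 = F.
No further unit clauses remain.
Total variables assigned = 1.

1


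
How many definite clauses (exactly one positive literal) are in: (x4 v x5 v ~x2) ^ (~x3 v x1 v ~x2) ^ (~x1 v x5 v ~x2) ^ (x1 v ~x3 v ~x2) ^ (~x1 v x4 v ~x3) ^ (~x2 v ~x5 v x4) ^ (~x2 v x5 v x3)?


A definite clause has exactly one positive literal.
Clause 1: 2 positive -> not definite
Clause 2: 1 positive -> definite
Clause 3: 1 positive -> definite
Clause 4: 1 positive -> definite
Clause 5: 1 positive -> definite
Clause 6: 1 positive -> definite
Clause 7: 2 positive -> not definite
Definite clause count = 5.

5


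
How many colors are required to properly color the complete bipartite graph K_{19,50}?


K_{19,50} is bipartite by definition: the two parts are independent sets, with every edge crossing between them.
Color all vertices in one part with color 1 and all vertices in the other part with color 2.
Since the graph has at least one edge, one color does not suffice.
Chromatic number = 2.

2


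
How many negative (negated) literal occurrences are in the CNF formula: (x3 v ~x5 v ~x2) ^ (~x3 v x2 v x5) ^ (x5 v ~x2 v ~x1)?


Scan each clause for negated literals.
Clause 1: 2 negative; Clause 2: 1 negative; Clause 3: 2 negative.
Total negative literal occurrences = 5.

5


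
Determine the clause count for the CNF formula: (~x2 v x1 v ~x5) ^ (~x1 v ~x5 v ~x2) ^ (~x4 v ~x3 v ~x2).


Each group enclosed in parentheses joined by ^ is one clause.
Counting the conjuncts: 3 clauses.

3


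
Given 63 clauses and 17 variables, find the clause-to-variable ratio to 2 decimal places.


Clause-to-variable ratio = clauses / variables.
63 / 17 = 3.71.

3.71


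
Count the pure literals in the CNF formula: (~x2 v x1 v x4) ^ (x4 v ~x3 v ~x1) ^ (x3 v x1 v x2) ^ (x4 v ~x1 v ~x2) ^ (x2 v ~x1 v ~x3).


A pure literal appears in only one polarity across all clauses.
Pure literals: x4 (positive only).
Count = 1.

1


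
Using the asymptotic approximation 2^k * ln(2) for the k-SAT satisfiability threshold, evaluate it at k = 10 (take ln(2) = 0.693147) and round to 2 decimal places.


Using the asymptotic formula: threshold ~ 2^k * ln(2).
2^10 = 1024.
1024 * 0.693147 = 709.78.

709.78


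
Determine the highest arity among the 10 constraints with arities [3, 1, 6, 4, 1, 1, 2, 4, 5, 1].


The arities are: 3, 1, 6, 4, 1, 1, 2, 4, 5, 1.
Scan for the maximum value.
Maximum arity = 6.

6


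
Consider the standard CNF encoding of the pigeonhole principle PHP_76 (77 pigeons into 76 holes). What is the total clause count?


The PHP encoding has two parts:
1) At-least-one-hole clauses: 77 (one per pigeon, each with 76 literals).
2) At-most-one-pigeon-per-hole clauses: 76 holes * C(77,2) = 76 * 2926 = 222376.
Total clauses = 77 + 222376 = 222453.

222453


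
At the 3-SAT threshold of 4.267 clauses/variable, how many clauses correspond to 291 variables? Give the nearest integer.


The 3-SAT phase transition occurs at approximately 4.267 clauses per variable.
m = 4.267 * 291 = 1241.697.
Rounded to nearest integer: 1242.

1242


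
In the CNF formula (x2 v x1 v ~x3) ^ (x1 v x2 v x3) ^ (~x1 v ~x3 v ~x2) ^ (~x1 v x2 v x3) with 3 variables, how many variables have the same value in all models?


Find all satisfying assignments: 4 model(s).
Check which variables have the same value in every model.
No variable is fixed across all models.
Backbone size = 0.

0


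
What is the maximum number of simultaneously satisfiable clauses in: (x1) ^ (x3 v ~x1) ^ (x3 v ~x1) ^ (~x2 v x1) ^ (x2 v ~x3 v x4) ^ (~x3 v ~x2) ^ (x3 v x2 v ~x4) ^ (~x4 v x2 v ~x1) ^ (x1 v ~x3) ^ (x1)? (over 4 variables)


Enumerate all 16 truth assignments.
For each, count how many of the 10 clauses are satisfied.
The formula is not fully satisfiable, so the maximum is below 10.
Maximum simultaneously satisfiable clauses = 9.

9


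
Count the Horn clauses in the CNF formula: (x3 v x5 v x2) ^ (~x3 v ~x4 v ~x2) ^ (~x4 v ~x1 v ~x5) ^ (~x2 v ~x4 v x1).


A Horn clause has at most one positive literal.
Clause 1: 3 positive lit(s) -> not Horn
Clause 2: 0 positive lit(s) -> Horn
Clause 3: 0 positive lit(s) -> Horn
Clause 4: 1 positive lit(s) -> Horn
Total Horn clauses = 3.

3


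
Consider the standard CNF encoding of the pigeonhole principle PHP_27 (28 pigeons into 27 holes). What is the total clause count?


The PHP encoding has two parts:
1) At-least-one-hole clauses: 28 (one per pigeon, each with 27 literals).
2) At-most-one-pigeon-per-hole clauses: 27 holes * C(28,2) = 27 * 378 = 10206.
Total clauses = 28 + 10206 = 10234.

10234


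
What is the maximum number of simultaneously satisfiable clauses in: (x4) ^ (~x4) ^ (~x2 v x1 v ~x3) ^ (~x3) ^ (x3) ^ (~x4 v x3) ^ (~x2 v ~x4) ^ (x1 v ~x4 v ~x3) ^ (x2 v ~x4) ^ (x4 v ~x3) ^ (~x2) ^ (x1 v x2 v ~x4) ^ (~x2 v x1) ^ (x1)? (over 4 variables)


Enumerate all 16 truth assignments.
For each, count how many of the 14 clauses are satisfied.
The formula is not fully satisfiable, so the maximum is below 14.
Maximum simultaneously satisfiable clauses = 12.

12


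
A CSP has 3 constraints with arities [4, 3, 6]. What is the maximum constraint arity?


The arities are: 4, 3, 6.
Scan for the maximum value.
Maximum arity = 6.

6


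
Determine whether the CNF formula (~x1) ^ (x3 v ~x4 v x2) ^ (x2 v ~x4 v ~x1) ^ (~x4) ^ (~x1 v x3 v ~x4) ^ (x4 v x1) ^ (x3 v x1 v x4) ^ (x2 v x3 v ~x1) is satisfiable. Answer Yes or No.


Check all 16 possible truth assignments.
Number of satisfying assignments found: 0.
The formula is unsatisfiable.

No


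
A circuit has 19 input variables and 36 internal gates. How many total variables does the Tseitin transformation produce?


The Tseitin transformation introduces one auxiliary variable per gate.
Total variables = inputs + gates = 19 + 36 = 55.

55


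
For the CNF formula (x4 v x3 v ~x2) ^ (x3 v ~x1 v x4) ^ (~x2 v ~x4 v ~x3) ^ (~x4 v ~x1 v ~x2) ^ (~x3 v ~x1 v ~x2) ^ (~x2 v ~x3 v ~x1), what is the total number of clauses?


Each group enclosed in parentheses joined by ^ is one clause.
Counting the conjuncts: 6 clauses.

6


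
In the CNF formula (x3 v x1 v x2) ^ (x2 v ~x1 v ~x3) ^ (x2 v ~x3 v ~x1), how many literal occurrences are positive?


Scan each clause for unnegated literals.
Clause 1: 3 positive; Clause 2: 1 positive; Clause 3: 1 positive.
Total positive literal occurrences = 5.

5


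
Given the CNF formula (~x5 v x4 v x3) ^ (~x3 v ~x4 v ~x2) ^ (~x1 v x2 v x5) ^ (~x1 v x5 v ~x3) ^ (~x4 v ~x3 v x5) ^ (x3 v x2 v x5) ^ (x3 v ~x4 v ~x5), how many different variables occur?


Identify each distinct variable in the formula.
Variables found: x1, x2, x3, x4, x5.
Total distinct variables = 5.

5


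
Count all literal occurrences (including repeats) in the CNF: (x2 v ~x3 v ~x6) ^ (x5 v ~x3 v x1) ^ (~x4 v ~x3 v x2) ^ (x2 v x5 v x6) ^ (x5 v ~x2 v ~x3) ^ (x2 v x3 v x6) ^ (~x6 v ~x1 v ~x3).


Clause lengths: 3, 3, 3, 3, 3, 3, 3.
Sum = 3 + 3 + 3 + 3 + 3 + 3 + 3 = 21.

21


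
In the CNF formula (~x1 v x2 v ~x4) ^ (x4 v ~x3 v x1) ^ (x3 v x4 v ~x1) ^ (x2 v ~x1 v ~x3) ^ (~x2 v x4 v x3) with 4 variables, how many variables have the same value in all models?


Find all satisfying assignments: 8 model(s).
Check which variables have the same value in every model.
No variable is fixed across all models.
Backbone size = 0.

0


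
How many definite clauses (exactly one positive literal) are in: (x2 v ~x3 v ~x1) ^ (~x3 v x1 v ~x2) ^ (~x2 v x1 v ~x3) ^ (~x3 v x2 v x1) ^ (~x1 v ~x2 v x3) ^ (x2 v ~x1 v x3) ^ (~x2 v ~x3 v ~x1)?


A definite clause has exactly one positive literal.
Clause 1: 1 positive -> definite
Clause 2: 1 positive -> definite
Clause 3: 1 positive -> definite
Clause 4: 2 positive -> not definite
Clause 5: 1 positive -> definite
Clause 6: 2 positive -> not definite
Clause 7: 0 positive -> not definite
Definite clause count = 4.

4


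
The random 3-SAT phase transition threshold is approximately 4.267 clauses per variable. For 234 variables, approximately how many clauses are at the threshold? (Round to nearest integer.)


The 3-SAT phase transition occurs at approximately 4.267 clauses per variable.
m = 4.267 * 234 = 998.478.
Rounded to nearest integer: 998.

998


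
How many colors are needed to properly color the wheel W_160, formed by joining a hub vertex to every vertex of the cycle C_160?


W_160 consists of the cycle C_160 together with a hub vertex adjacent to every cycle vertex.
The cycle C_160 needs 2 colors (even cycle -> 2).
The hub is adjacent to every cycle vertex, so it must receive a new color distinct from all of them.
Chromatic number = 2 + 1 = 3.

3


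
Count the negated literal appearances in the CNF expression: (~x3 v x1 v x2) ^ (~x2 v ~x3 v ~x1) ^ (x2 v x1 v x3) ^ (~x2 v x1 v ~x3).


Scan each clause for negated literals.
Clause 1: 1 negative; Clause 2: 3 negative; Clause 3: 0 negative; Clause 4: 2 negative.
Total negative literal occurrences = 6.

6


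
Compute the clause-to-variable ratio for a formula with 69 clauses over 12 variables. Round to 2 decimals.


Clause-to-variable ratio = clauses / variables.
69 / 12 = 5.75.

5.75


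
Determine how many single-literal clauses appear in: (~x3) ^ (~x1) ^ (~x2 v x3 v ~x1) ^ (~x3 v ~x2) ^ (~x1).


A unit clause contains exactly one literal.
Unit clauses found: (~x3), (~x1), (~x1).
Count = 3.

3


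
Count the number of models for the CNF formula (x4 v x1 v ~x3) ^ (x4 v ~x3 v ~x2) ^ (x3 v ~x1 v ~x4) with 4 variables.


Enumerate all 16 truth assignments over 4 variables.
Test each against every clause.
Satisfying assignments found: 11.

11


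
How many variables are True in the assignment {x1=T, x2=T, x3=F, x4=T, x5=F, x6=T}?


The weight is the number of variables assigned True.
True variables: x1, x2, x4, x6.
Weight = 4.

4


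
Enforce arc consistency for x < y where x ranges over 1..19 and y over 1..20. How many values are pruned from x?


For the constraint x < y, x needs a supporting value in y's domain.
x can be at most 19 (one less than y's maximum).
Valid x values from domain: 19 out of 19.
Pruned = 19 - 19 = 0.

0


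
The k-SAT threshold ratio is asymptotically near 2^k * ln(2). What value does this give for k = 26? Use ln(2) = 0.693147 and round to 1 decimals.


Using the asymptotic formula: threshold ~ 2^k * ln(2).
2^26 = 67108864.
67108864 * 0.693147 = 46516307.8.

46516307.8


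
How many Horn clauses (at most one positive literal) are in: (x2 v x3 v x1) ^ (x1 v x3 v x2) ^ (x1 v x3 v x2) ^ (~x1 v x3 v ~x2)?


A Horn clause has at most one positive literal.
Clause 1: 3 positive lit(s) -> not Horn
Clause 2: 3 positive lit(s) -> not Horn
Clause 3: 3 positive lit(s) -> not Horn
Clause 4: 1 positive lit(s) -> Horn
Total Horn clauses = 1.

1


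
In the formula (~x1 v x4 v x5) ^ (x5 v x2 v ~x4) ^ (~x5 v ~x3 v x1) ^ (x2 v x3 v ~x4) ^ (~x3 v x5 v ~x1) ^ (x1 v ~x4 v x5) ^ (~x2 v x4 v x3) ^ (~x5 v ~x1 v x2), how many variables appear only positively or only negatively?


A pure literal appears in only one polarity across all clauses.
No pure literals found.
Count = 0.

0


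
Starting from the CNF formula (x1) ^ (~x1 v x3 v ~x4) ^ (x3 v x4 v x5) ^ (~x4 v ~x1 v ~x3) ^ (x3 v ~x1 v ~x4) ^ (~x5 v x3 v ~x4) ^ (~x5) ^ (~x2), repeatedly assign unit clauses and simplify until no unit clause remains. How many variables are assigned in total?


Unit propagation repeatedly assigns the literal in any unit clause, then simplifies.
Assignments in order: x1 = T, x5 = F, x2 = F.
No further unit clauses remain.
Total variables assigned = 3.

3


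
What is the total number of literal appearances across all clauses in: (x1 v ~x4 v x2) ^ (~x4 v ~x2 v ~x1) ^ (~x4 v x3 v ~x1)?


Clause lengths: 3, 3, 3.
Sum = 3 + 3 + 3 = 9.

9


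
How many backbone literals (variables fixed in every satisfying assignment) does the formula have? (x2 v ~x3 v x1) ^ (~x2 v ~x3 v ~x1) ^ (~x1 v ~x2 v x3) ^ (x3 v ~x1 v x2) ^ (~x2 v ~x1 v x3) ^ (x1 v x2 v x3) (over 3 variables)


Find all satisfying assignments: 3 model(s).
Check which variables have the same value in every model.
No variable is fixed across all models.
Backbone size = 0.

0


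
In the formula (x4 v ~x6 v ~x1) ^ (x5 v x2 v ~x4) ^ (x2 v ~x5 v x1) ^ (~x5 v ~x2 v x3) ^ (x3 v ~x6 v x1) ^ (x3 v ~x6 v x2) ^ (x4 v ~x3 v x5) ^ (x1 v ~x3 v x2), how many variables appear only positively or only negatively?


A pure literal appears in only one polarity across all clauses.
Pure literals: x6 (negative only).
Count = 1.

1


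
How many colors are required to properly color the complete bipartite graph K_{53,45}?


K_{53,45} is bipartite by definition: the two parts are independent sets, with every edge crossing between them.
Color all vertices in one part with color 1 and all vertices in the other part with color 2.
Since the graph has at least one edge, one color does not suffice.
Chromatic number = 2.

2


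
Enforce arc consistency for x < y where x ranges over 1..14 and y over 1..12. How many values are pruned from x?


For the constraint x < y, x needs a supporting value in y's domain.
x can be at most 11 (one less than y's maximum).
Valid x values from domain: 11 out of 14.
Pruned = 14 - 11 = 3.

3


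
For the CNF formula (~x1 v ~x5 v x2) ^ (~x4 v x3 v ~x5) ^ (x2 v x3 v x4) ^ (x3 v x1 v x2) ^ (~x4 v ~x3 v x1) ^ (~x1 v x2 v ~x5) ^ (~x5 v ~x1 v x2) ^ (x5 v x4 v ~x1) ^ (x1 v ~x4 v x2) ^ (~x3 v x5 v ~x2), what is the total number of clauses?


Each group enclosed in parentheses joined by ^ is one clause.
Counting the conjuncts: 10 clauses.

10


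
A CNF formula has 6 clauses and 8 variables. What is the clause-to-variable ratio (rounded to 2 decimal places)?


Clause-to-variable ratio = clauses / variables.
6 / 8 = 0.75.

0.75


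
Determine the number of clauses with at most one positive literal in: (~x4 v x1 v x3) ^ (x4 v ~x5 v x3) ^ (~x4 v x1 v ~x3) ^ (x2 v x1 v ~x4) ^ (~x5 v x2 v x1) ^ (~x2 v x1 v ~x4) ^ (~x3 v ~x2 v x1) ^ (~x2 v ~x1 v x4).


A Horn clause has at most one positive literal.
Clause 1: 2 positive lit(s) -> not Horn
Clause 2: 2 positive lit(s) -> not Horn
Clause 3: 1 positive lit(s) -> Horn
Clause 4: 2 positive lit(s) -> not Horn
Clause 5: 2 positive lit(s) -> not Horn
Clause 6: 1 positive lit(s) -> Horn
Clause 7: 1 positive lit(s) -> Horn
Clause 8: 1 positive lit(s) -> Horn
Total Horn clauses = 4.

4


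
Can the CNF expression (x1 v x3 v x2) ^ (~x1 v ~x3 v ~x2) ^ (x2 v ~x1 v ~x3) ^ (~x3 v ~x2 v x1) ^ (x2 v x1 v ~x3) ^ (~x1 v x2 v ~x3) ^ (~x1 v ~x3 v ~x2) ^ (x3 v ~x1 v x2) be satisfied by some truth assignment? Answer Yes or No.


Check all 8 possible truth assignments.
Number of satisfying assignments found: 2.
The formula is satisfiable.

Yes


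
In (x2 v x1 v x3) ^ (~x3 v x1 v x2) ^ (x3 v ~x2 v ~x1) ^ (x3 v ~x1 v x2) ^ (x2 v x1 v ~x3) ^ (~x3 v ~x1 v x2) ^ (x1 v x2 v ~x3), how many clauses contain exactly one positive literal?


A definite clause has exactly one positive literal.
Clause 1: 3 positive -> not definite
Clause 2: 2 positive -> not definite
Clause 3: 1 positive -> definite
Clause 4: 2 positive -> not definite
Clause 5: 2 positive -> not definite
Clause 6: 1 positive -> definite
Clause 7: 2 positive -> not definite
Definite clause count = 2.

2


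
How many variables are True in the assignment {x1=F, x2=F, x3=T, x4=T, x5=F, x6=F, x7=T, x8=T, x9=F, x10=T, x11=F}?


The weight is the number of variables assigned True.
True variables: x3, x4, x7, x8, x10.
Weight = 5.

5


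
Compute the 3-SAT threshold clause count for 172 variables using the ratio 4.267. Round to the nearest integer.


The 3-SAT phase transition occurs at approximately 4.267 clauses per variable.
m = 4.267 * 172 = 733.924.
Rounded to nearest integer: 734.

734


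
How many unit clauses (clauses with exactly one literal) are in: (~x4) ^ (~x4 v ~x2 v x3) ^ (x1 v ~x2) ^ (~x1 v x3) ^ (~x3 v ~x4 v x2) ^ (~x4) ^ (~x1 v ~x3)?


A unit clause contains exactly one literal.
Unit clauses found: (~x4), (~x4).
Count = 2.

2


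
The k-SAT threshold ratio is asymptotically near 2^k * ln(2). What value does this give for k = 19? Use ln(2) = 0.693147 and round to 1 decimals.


Using the asymptotic formula: threshold ~ 2^k * ln(2).
2^19 = 524288.
524288 * 0.693147 = 363408.7.

363408.7


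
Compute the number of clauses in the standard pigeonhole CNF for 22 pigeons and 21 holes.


The PHP encoding has two parts:
1) At-least-one-hole clauses: 22 (one per pigeon, each with 21 literals).
2) At-most-one-pigeon-per-hole clauses: 21 holes * C(22,2) = 21 * 231 = 4851.
Total clauses = 22 + 4851 = 4873.

4873


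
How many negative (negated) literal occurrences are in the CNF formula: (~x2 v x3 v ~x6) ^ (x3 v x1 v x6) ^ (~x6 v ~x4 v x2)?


Scan each clause for negated literals.
Clause 1: 2 negative; Clause 2: 0 negative; Clause 3: 2 negative.
Total negative literal occurrences = 4.

4


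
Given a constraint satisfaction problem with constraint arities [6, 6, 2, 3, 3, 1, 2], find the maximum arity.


The arities are: 6, 6, 2, 3, 3, 1, 2.
Scan for the maximum value.
Maximum arity = 6.

6


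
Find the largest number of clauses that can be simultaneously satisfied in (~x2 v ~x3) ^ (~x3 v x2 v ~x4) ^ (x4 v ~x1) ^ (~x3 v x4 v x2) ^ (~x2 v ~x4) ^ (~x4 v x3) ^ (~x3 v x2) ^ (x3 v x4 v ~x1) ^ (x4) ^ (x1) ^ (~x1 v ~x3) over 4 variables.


Enumerate all 16 truth assignments.
For each, count how many of the 11 clauses are satisfied.
The formula is not fully satisfiable, so the maximum is below 11.
Maximum simultaneously satisfiable clauses = 10.

10


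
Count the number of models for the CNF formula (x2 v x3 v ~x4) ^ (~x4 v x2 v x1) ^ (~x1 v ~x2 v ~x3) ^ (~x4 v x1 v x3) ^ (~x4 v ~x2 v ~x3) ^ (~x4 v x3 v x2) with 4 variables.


Enumerate all 16 truth assignments over 4 variables.
Test each against every clause.
Satisfying assignments found: 9.

9


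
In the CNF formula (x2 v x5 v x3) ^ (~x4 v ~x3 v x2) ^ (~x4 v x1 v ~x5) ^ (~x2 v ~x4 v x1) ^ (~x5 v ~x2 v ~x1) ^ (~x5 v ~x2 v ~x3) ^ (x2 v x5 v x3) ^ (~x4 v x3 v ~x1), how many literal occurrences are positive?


Scan each clause for unnegated literals.
Clause 1: 3 positive; Clause 2: 1 positive; Clause 3: 1 positive; Clause 4: 1 positive; Clause 5: 0 positive; Clause 6: 0 positive; Clause 7: 3 positive; Clause 8: 1 positive.
Total positive literal occurrences = 10.

10


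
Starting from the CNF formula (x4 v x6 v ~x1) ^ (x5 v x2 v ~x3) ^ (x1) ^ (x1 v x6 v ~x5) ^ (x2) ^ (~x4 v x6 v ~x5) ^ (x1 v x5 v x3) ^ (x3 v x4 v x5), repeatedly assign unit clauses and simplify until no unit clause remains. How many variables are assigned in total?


Unit propagation repeatedly assigns the literal in any unit clause, then simplifies.
Assignments in order: x1 = T, x2 = T.
No further unit clauses remain.
Total variables assigned = 2.

2


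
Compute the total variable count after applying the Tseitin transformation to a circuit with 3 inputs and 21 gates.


The Tseitin transformation introduces one auxiliary variable per gate.
Total variables = inputs + gates = 3 + 21 = 24.

24


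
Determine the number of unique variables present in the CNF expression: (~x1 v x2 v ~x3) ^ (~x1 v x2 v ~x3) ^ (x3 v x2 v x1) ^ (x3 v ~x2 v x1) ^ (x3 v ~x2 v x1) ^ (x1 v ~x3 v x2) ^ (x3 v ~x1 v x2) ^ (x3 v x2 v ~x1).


Identify each distinct variable in the formula.
Variables found: x1, x2, x3.
Total distinct variables = 3.

3


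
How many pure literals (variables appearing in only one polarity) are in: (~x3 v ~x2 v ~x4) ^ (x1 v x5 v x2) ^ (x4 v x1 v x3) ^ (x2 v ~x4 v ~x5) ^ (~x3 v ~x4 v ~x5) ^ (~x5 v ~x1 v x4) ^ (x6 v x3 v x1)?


A pure literal appears in only one polarity across all clauses.
Pure literals: x6 (positive only).
Count = 1.

1


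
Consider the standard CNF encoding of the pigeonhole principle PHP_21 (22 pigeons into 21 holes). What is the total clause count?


The PHP encoding has two parts:
1) At-least-one-hole clauses: 22 (one per pigeon, each with 21 literals).
2) At-most-one-pigeon-per-hole clauses: 21 holes * C(22,2) = 21 * 231 = 4851.
Total clauses = 22 + 4851 = 4873.

4873


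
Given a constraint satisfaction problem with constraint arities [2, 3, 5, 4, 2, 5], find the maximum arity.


The arities are: 2, 3, 5, 4, 2, 5.
Scan for the maximum value.
Maximum arity = 5.

5


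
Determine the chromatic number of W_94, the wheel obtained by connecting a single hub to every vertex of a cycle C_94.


W_94 consists of the cycle C_94 together with a hub vertex adjacent to every cycle vertex.
The cycle C_94 needs 2 colors (even cycle -> 2).
The hub is adjacent to every cycle vertex, so it must receive a new color distinct from all of them.
Chromatic number = 2 + 1 = 3.

3


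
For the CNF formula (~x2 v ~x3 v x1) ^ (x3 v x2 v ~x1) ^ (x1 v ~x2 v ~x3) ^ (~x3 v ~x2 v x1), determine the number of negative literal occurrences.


Scan each clause for negated literals.
Clause 1: 2 negative; Clause 2: 1 negative; Clause 3: 2 negative; Clause 4: 2 negative.
Total negative literal occurrences = 7.

7


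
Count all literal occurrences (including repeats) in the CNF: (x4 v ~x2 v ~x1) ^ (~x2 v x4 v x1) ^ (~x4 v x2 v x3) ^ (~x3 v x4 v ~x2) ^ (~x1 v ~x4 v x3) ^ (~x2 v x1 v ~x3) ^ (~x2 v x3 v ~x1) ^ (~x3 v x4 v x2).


Clause lengths: 3, 3, 3, 3, 3, 3, 3, 3.
Sum = 3 + 3 + 3 + 3 + 3 + 3 + 3 + 3 = 24.

24


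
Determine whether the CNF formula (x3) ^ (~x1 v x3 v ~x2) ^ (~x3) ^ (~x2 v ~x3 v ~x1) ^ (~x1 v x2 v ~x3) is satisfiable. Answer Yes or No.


Check all 8 possible truth assignments.
Number of satisfying assignments found: 0.
The formula is unsatisfiable.

No


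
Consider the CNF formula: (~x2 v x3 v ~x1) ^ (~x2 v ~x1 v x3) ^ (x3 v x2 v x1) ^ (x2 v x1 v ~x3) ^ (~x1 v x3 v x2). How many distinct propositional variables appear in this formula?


Identify each distinct variable in the formula.
Variables found: x1, x2, x3.
Total distinct variables = 3.

3


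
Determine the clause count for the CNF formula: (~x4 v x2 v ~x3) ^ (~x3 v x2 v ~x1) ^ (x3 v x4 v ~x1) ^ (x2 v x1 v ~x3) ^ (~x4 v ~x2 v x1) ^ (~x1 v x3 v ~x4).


Each group enclosed in parentheses joined by ^ is one clause.
Counting the conjuncts: 6 clauses.

6


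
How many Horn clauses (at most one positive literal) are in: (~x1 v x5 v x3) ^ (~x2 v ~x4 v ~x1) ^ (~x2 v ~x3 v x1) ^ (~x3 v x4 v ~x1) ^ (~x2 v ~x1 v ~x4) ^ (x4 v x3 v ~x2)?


A Horn clause has at most one positive literal.
Clause 1: 2 positive lit(s) -> not Horn
Clause 2: 0 positive lit(s) -> Horn
Clause 3: 1 positive lit(s) -> Horn
Clause 4: 1 positive lit(s) -> Horn
Clause 5: 0 positive lit(s) -> Horn
Clause 6: 2 positive lit(s) -> not Horn
Total Horn clauses = 4.

4


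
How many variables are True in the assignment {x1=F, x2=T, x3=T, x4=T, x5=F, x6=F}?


The weight is the number of variables assigned True.
True variables: x2, x3, x4.
Weight = 3.

3


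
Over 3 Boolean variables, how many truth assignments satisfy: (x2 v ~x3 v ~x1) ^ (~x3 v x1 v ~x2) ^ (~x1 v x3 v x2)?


Enumerate all 8 truth assignments over 3 variables.
Test each against every clause.
Satisfying assignments found: 5.

5


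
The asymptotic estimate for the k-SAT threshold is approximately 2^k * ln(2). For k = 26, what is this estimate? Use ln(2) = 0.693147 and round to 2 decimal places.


Using the asymptotic formula: threshold ~ 2^k * ln(2).
2^26 = 67108864.
67108864 * 0.693147 = 46516307.76.

46516307.76


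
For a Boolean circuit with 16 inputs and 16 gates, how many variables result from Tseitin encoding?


The Tseitin transformation introduces one auxiliary variable per gate.
Total variables = inputs + gates = 16 + 16 = 32.

32


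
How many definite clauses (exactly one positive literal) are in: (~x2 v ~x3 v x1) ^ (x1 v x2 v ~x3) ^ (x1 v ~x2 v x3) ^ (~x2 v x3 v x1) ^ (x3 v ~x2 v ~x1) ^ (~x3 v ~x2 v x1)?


A definite clause has exactly one positive literal.
Clause 1: 1 positive -> definite
Clause 2: 2 positive -> not definite
Clause 3: 2 positive -> not definite
Clause 4: 2 positive -> not definite
Clause 5: 1 positive -> definite
Clause 6: 1 positive -> definite
Definite clause count = 3.

3


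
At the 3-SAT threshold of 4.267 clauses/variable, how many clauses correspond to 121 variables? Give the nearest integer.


The 3-SAT phase transition occurs at approximately 4.267 clauses per variable.
m = 4.267 * 121 = 516.307.
Rounded to nearest integer: 516.

516


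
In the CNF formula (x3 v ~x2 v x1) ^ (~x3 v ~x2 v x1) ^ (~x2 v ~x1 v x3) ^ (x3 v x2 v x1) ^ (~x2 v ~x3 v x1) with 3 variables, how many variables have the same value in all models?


Find all satisfying assignments: 4 model(s).
Check which variables have the same value in every model.
No variable is fixed across all models.
Backbone size = 0.

0


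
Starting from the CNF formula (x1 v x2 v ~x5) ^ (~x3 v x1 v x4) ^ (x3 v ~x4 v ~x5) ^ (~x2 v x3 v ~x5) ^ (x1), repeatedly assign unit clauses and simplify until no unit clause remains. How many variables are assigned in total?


Unit propagation repeatedly assigns the literal in any unit clause, then simplifies.
Assignments in order: x1 = T.
No further unit clauses remain.
Total variables assigned = 1.

1


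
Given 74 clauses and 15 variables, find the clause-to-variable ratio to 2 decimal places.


Clause-to-variable ratio = clauses / variables.
74 / 15 = 4.93.

4.93


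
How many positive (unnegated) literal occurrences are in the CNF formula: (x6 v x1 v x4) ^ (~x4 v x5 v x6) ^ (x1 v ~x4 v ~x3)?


Scan each clause for unnegated literals.
Clause 1: 3 positive; Clause 2: 2 positive; Clause 3: 1 positive.
Total positive literal occurrences = 6.

6


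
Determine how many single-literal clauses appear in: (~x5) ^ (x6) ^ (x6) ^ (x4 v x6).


A unit clause contains exactly one literal.
Unit clauses found: (~x5), (x6), (x6).
Count = 3.

3


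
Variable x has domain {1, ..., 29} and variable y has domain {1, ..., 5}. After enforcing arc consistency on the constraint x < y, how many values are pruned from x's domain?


For the constraint x < y, x needs a supporting value in y's domain.
x can be at most 4 (one less than y's maximum).
Valid x values from domain: 4 out of 29.
Pruned = 29 - 4 = 25.

25


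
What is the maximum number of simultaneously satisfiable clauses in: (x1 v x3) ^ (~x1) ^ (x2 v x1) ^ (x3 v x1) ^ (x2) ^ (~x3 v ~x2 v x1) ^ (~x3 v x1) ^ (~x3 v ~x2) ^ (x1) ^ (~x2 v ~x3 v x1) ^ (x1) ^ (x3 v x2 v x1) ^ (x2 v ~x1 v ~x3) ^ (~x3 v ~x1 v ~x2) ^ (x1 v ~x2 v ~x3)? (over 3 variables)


Enumerate all 8 truth assignments.
For each, count how many of the 15 clauses are satisfied.
The formula is not fully satisfiable, so the maximum is below 15.
Maximum simultaneously satisfiable clauses = 14.

14


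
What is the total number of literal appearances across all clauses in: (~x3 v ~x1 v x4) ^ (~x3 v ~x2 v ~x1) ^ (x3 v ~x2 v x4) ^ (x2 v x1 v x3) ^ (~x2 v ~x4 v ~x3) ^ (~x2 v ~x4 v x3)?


Clause lengths: 3, 3, 3, 3, 3, 3.
Sum = 3 + 3 + 3 + 3 + 3 + 3 = 18.

18


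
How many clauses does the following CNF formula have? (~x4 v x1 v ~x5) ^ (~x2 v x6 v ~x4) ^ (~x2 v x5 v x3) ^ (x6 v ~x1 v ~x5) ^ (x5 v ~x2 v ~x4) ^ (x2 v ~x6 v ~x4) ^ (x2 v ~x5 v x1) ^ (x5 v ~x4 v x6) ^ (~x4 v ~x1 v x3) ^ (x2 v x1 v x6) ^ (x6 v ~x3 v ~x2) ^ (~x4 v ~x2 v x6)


Each group enclosed in parentheses joined by ^ is one clause.
Counting the conjuncts: 12 clauses.

12


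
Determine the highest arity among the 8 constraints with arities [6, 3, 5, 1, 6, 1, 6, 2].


The arities are: 6, 3, 5, 1, 6, 1, 6, 2.
Scan for the maximum value.
Maximum arity = 6.

6


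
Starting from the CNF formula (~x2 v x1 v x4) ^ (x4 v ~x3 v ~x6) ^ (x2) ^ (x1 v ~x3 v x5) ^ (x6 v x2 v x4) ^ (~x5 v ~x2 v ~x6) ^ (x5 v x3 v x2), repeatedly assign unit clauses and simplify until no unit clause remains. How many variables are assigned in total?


Unit propagation repeatedly assigns the literal in any unit clause, then simplifies.
Assignments in order: x2 = T.
No further unit clauses remain.
Total variables assigned = 1.

1


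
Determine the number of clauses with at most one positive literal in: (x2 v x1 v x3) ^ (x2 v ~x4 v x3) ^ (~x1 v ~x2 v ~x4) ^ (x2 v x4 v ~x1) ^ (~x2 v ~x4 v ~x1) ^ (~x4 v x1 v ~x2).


A Horn clause has at most one positive literal.
Clause 1: 3 positive lit(s) -> not Horn
Clause 2: 2 positive lit(s) -> not Horn
Clause 3: 0 positive lit(s) -> Horn
Clause 4: 2 positive lit(s) -> not Horn
Clause 5: 0 positive lit(s) -> Horn
Clause 6: 1 positive lit(s) -> Horn
Total Horn clauses = 3.

3


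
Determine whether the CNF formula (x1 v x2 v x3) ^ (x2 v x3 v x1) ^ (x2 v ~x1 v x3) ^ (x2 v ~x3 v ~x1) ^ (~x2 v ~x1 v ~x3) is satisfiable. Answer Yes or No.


Check all 8 possible truth assignments.
Number of satisfying assignments found: 4.
The formula is satisfiable.

Yes


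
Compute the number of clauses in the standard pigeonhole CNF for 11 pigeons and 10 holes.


The PHP encoding has two parts:
1) At-least-one-hole clauses: 11 (one per pigeon, each with 10 literals).
2) At-most-one-pigeon-per-hole clauses: 10 holes * C(11,2) = 10 * 55 = 550.
Total clauses = 11 + 550 = 561.

561


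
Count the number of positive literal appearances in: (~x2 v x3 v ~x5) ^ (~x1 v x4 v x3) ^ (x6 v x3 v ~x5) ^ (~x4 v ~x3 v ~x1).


Scan each clause for unnegated literals.
Clause 1: 1 positive; Clause 2: 2 positive; Clause 3: 2 positive; Clause 4: 0 positive.
Total positive literal occurrences = 5.

5


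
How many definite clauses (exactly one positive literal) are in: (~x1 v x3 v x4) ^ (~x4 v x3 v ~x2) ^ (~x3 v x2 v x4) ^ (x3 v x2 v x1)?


A definite clause has exactly one positive literal.
Clause 1: 2 positive -> not definite
Clause 2: 1 positive -> definite
Clause 3: 2 positive -> not definite
Clause 4: 3 positive -> not definite
Definite clause count = 1.

1


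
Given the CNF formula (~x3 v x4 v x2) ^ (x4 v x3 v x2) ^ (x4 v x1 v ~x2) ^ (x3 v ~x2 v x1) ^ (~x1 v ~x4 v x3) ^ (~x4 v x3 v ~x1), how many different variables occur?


Identify each distinct variable in the formula.
Variables found: x1, x2, x3, x4.
Total distinct variables = 4.

4


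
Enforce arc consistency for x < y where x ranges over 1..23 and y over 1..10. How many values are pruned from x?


For the constraint x < y, x needs a supporting value in y's domain.
x can be at most 9 (one less than y's maximum).
Valid x values from domain: 9 out of 23.
Pruned = 23 - 9 = 14.

14


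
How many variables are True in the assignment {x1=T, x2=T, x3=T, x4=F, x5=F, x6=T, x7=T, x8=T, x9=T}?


The weight is the number of variables assigned True.
True variables: x1, x2, x3, x6, x7, x8, x9.
Weight = 7.

7


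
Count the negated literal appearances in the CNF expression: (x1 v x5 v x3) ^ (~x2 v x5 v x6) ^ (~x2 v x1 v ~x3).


Scan each clause for negated literals.
Clause 1: 0 negative; Clause 2: 1 negative; Clause 3: 2 negative.
Total negative literal occurrences = 3.

3


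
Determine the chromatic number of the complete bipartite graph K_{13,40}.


K_{13,40} is bipartite by definition: the two parts are independent sets, with every edge crossing between them.
Color all vertices in one part with color 1 and all vertices in the other part with color 2.
Since the graph has at least one edge, one color does not suffice.
Chromatic number = 2.

2


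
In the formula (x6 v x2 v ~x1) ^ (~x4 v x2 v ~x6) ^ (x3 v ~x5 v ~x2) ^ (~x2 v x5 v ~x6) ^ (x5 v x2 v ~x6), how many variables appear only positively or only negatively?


A pure literal appears in only one polarity across all clauses.
Pure literals: x1 (negative only), x3 (positive only), x4 (negative only).
Count = 3.

3


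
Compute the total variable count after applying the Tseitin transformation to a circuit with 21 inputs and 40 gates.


The Tseitin transformation introduces one auxiliary variable per gate.
Total variables = inputs + gates = 21 + 40 = 61.

61


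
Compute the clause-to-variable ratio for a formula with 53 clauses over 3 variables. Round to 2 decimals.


Clause-to-variable ratio = clauses / variables.
53 / 3 = 17.67.

17.67


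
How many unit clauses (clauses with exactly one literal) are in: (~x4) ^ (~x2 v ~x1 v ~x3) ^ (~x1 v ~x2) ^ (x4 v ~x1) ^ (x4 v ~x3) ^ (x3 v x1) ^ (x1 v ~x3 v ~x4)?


A unit clause contains exactly one literal.
Unit clauses found: (~x4).
Count = 1.

1


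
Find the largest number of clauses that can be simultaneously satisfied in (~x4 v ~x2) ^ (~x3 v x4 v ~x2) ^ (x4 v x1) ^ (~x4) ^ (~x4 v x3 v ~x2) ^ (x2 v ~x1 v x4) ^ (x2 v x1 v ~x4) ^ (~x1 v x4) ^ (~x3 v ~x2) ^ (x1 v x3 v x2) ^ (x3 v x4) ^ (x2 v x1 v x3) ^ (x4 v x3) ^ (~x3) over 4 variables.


Enumerate all 16 truth assignments.
For each, count how many of the 14 clauses are satisfied.
The formula is not fully satisfiable, so the maximum is below 14.
Maximum simultaneously satisfiable clauses = 13.

13


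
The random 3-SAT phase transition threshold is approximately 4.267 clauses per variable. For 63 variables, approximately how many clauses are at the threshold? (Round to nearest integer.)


The 3-SAT phase transition occurs at approximately 4.267 clauses per variable.
m = 4.267 * 63 = 268.821.
Rounded to nearest integer: 269.

269


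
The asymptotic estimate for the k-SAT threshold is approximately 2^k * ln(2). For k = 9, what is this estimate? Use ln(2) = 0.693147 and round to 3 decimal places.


Using the asymptotic formula: threshold ~ 2^k * ln(2).
2^9 = 512.
512 * 0.693147 = 354.891.

354.891


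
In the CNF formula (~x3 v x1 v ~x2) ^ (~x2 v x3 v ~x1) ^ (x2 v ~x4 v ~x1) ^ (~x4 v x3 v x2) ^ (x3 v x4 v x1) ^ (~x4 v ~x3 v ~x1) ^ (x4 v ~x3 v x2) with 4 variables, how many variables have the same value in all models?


Find all satisfying assignments: 4 model(s).
Check which variables have the same value in every model.
No variable is fixed across all models.
Backbone size = 0.

0


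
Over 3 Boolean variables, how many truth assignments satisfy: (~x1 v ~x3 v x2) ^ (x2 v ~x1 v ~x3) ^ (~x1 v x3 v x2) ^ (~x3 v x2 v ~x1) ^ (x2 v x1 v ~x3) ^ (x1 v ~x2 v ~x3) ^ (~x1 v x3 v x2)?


Enumerate all 8 truth assignments over 3 variables.
Test each against every clause.
Satisfying assignments found: 4.

4


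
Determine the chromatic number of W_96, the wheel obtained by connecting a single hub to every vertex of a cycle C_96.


W_96 consists of the cycle C_96 together with a hub vertex adjacent to every cycle vertex.
The cycle C_96 needs 2 colors (even cycle -> 2).
The hub is adjacent to every cycle vertex, so it must receive a new color distinct from all of them.
Chromatic number = 2 + 1 = 3.

3


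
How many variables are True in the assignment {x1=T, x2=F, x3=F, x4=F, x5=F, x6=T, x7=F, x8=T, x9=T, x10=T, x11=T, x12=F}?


The weight is the number of variables assigned True.
True variables: x1, x6, x8, x9, x10, x11.
Weight = 6.

6


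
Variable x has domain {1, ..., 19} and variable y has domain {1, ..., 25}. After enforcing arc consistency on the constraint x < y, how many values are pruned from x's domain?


For the constraint x < y, x needs a supporting value in y's domain.
x can be at most 24 (one less than y's maximum).
Valid x values from domain: 19 out of 19.
Pruned = 19 - 19 = 0.

0


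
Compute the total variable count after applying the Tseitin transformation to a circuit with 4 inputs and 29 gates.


The Tseitin transformation introduces one auxiliary variable per gate.
Total variables = inputs + gates = 4 + 29 = 33.

33


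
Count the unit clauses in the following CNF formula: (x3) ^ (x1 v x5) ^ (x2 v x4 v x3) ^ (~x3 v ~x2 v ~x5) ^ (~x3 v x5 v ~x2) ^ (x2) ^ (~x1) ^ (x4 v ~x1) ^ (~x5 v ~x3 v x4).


A unit clause contains exactly one literal.
Unit clauses found: (x3), (x2), (~x1).
Count = 3.

3


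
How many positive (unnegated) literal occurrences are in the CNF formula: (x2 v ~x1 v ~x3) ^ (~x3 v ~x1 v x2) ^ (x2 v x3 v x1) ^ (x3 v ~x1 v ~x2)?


Scan each clause for unnegated literals.
Clause 1: 1 positive; Clause 2: 1 positive; Clause 3: 3 positive; Clause 4: 1 positive.
Total positive literal occurrences = 6.

6


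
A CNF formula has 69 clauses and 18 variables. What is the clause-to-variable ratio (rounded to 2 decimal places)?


Clause-to-variable ratio = clauses / variables.
69 / 18 = 3.83.

3.83


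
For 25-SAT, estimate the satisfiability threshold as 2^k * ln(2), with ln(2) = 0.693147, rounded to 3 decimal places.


Using the asymptotic formula: threshold ~ 2^k * ln(2).
2^25 = 33554432.
33554432 * 0.693147 = 23258153.878.

23258153.878


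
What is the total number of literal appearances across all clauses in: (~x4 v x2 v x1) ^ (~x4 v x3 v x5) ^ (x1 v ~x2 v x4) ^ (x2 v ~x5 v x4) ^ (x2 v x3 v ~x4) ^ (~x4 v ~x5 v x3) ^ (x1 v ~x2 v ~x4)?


Clause lengths: 3, 3, 3, 3, 3, 3, 3.
Sum = 3 + 3 + 3 + 3 + 3 + 3 + 3 = 21.

21


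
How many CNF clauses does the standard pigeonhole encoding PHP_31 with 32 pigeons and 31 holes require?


The PHP encoding has two parts:
1) At-least-one-hole clauses: 32 (one per pigeon, each with 31 literals).
2) At-most-one-pigeon-per-hole clauses: 31 holes * C(32,2) = 31 * 496 = 15376.
Total clauses = 32 + 15376 = 15408.

15408


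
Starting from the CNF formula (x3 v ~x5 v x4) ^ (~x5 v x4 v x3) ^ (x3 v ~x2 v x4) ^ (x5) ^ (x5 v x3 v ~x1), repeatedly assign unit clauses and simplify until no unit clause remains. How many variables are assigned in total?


Unit propagation repeatedly assigns the literal in any unit clause, then simplifies.
Assignments in order: x5 = T.
No further unit clauses remain.
Total variables assigned = 1.

1


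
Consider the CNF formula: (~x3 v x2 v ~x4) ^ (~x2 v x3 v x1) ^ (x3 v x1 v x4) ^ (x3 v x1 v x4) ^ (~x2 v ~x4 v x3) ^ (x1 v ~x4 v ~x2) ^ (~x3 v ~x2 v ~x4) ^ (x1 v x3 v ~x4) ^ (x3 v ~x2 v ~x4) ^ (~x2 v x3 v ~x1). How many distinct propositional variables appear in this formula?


Identify each distinct variable in the formula.
Variables found: x1, x2, x3, x4.
Total distinct variables = 4.

4


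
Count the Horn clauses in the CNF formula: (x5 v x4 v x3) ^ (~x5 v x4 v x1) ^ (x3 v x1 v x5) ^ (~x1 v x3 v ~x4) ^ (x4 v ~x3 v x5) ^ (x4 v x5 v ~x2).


A Horn clause has at most one positive literal.
Clause 1: 3 positive lit(s) -> not Horn
Clause 2: 2 positive lit(s) -> not Horn
Clause 3: 3 positive lit(s) -> not Horn
Clause 4: 1 positive lit(s) -> Horn
Clause 5: 2 positive lit(s) -> not Horn
Clause 6: 2 positive lit(s) -> not Horn
Total Horn clauses = 1.

1


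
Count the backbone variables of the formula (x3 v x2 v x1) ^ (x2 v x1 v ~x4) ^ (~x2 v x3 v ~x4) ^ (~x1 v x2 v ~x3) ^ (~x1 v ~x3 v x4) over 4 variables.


Find all satisfying assignments: 8 model(s).
Check which variables have the same value in every model.
No variable is fixed across all models.
Backbone size = 0.

0


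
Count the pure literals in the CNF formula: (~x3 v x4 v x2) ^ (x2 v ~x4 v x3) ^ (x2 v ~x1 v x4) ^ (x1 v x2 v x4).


A pure literal appears in only one polarity across all clauses.
Pure literals: x2 (positive only).
Count = 1.

1


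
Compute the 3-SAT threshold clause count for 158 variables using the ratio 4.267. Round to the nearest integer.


The 3-SAT phase transition occurs at approximately 4.267 clauses per variable.
m = 4.267 * 158 = 674.186.
Rounded to nearest integer: 674.

674


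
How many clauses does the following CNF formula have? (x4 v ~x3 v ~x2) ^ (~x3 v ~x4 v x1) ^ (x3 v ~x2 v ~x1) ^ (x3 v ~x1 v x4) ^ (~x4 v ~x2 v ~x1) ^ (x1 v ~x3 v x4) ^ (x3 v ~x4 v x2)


Each group enclosed in parentheses joined by ^ is one clause.
Counting the conjuncts: 7 clauses.

7


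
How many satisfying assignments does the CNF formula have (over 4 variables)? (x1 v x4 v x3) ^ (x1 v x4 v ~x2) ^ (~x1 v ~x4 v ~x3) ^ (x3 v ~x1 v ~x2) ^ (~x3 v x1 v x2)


Enumerate all 16 truth assignments over 4 variables.
Test each against every clause.
Satisfying assignments found: 7.

7
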